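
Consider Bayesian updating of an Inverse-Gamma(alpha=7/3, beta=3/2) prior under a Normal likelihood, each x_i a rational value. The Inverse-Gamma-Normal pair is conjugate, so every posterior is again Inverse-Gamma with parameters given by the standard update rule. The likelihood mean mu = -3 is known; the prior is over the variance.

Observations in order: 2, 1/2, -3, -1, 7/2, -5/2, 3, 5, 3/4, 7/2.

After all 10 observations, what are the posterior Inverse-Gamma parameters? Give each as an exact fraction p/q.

obs 1: x=2 → posterior Inverse-Gamma(17/6, 14)
obs 2: x=1/2 → posterior Inverse-Gamma(10/3, 161/8)
obs 3: x=-3 → posterior Inverse-Gamma(23/6, 161/8)
obs 4: x=-1 → posterior Inverse-Gamma(13/3, 177/8)
obs 5: x=7/2 → posterior Inverse-Gamma(29/6, 173/4)
obs 6: x=-5/2 → posterior Inverse-Gamma(16/3, 347/8)
obs 7: x=3 → posterior Inverse-Gamma(35/6, 491/8)
obs 8: x=5 → posterior Inverse-Gamma(19/3, 747/8)
obs 9: x=3/4 → posterior Inverse-Gamma(41/6, 3213/32)
obs 10: x=7/2 → posterior Inverse-Gamma(22/3, 3889/32)

alpha=22/3, beta=3889/32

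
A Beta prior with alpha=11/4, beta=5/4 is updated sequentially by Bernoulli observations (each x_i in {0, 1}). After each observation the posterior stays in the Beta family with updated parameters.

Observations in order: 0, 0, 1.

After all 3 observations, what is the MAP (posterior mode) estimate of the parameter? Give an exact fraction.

11/20

obs 1: x=0 → posterior Beta(11/4, 9/4)
obs 2: x=0 → posterior Beta(11/4, 13/4)
obs 3: x=1 → posterior Beta(15/4, 13/4)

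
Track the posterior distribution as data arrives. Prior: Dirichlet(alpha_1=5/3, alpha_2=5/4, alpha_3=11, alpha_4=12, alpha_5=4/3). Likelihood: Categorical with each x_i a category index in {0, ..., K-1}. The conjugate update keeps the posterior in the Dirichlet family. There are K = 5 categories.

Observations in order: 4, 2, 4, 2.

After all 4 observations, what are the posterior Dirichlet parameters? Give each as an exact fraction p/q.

obs 1: x=4 → posterior Dirichlet(5/3, 5/4, 11, 12, 7/3)
obs 2: x=2 → posterior Dirichlet(5/3, 5/4, 12, 12, 7/3)
obs 3: x=4 → posterior Dirichlet(5/3, 5/4, 12, 12, 10/3)
obs 4: x=2 → posterior Dirichlet(5/3, 5/4, 13, 12, 10/3)

alpha_1=5/3, alpha_2=5/4, alpha_3=13, alpha_4=12, alpha_5=10/3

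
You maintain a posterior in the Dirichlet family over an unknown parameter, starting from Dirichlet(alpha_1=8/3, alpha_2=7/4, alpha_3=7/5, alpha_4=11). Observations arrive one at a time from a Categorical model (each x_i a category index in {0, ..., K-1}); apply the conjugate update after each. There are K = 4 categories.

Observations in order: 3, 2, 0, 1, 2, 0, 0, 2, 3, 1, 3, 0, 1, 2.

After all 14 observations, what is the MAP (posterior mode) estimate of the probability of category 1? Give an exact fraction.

obs 1: x=3 → posterior Dirichlet(8/3, 7/4, 7/5, 12)
obs 2: x=2 → posterior Dirichlet(8/3, 7/4, 12/5, 12)
obs 3: x=0 → posterior Dirichlet(11/3, 7/4, 12/5, 12)
obs 4: x=1 → posterior Dirichlet(11/3, 11/4, 12/5, 12)
obs 5: x=2 → posterior Dirichlet(11/3, 11/4, 17/5, 12)
obs 6: x=0 → posterior Dirichlet(14/3, 11/4, 17/5, 12)
obs 7: x=0 → posterior Dirichlet(17/3, 11/4, 17/5, 12)
obs 8: x=2 → posterior Dirichlet(17/3, 11/4, 22/5, 12)
obs 9: x=3 → posterior Dirichlet(17/3, 11/4, 22/5, 13)
obs 10: x=1 → posterior Dirichlet(17/3, 15/4, 22/5, 13)
obs 11: x=3 → posterior Dirichlet(17/3, 15/4, 22/5, 14)
obs 12: x=0 → posterior Dirichlet(20/3, 15/4, 22/5, 14)
obs 13: x=1 → posterior Dirichlet(20/3, 19/4, 22/5, 14)
obs 14: x=2 → posterior Dirichlet(20/3, 19/4, 27/5, 14)

225/1609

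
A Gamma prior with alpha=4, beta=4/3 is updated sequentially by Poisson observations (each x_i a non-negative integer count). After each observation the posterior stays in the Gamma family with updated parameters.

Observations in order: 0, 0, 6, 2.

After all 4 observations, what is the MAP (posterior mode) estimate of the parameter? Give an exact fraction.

33/16

obs 1: x=0 → posterior Gamma(4, 7/3)
obs 2: x=0 → posterior Gamma(4, 10/3)
obs 3: x=6 → posterior Gamma(10, 13/3)
obs 4: x=2 → posterior Gamma(12, 16/3)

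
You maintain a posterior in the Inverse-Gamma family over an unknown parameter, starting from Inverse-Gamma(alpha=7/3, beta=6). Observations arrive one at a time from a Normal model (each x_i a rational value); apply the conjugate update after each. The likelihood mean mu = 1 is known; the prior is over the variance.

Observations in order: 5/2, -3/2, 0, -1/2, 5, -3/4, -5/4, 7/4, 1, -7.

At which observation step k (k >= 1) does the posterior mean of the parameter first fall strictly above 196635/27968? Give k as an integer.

k = 10

obs 1: x=5/2 → posterior Inverse-Gamma(17/6, 57/8)
obs 2: x=-3/2 → posterior Inverse-Gamma(10/3, 41/4)
obs 3: x=0 → posterior Inverse-Gamma(23/6, 43/4)
obs 4: x=-1/2 → posterior Inverse-Gamma(13/3, 95/8)
obs 5: x=5 → posterior Inverse-Gamma(29/6, 159/8)
obs 6: x=-3/4 → posterior Inverse-Gamma(16/3, 685/32)
obs 7: x=-5/4 → posterior Inverse-Gamma(35/6, 383/16)
obs 8: x=7/4 → posterior Inverse-Gamma(19/3, 775/32)
obs 9: x=1 → posterior Inverse-Gamma(41/6, 775/32)
obs 10: x=-7 → posterior Inverse-Gamma(22/3, 1799/32)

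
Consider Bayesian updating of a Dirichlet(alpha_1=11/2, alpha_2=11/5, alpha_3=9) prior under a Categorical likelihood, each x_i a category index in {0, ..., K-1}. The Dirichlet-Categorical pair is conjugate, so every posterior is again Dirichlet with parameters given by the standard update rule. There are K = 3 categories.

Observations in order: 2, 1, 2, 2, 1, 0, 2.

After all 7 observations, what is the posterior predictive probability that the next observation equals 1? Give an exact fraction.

obs 1: x=2 → posterior Dirichlet(11/2, 11/5, 10)
obs 2: x=1 → posterior Dirichlet(11/2, 16/5, 10)
obs 3: x=2 → posterior Dirichlet(11/2, 16/5, 11)
obs 4: x=2 → posterior Dirichlet(11/2, 16/5, 12)
obs 5: x=1 → posterior Dirichlet(11/2, 21/5, 12)
obs 6: x=0 → posterior Dirichlet(13/2, 21/5, 12)
obs 7: x=2 → posterior Dirichlet(13/2, 21/5, 13)

14/79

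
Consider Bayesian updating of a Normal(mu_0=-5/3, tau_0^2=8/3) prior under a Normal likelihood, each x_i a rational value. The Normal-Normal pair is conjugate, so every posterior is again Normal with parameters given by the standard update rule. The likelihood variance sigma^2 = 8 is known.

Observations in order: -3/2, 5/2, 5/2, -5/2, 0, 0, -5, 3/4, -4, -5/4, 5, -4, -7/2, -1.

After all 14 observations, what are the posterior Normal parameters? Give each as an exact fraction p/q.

mu_0=-1, tau_0^2=8/17

obs 1: x=-3/2 → posterior Normal(-13/8, 2)
obs 2: x=5/2 → posterior Normal(-4/5, 8/5)
obs 3: x=5/2 → posterior Normal(-1/4, 4/3)
obs 4: x=-5/2 → posterior Normal(-4/7, 8/7)
obs 5: x=0 → posterior Normal(-1/2, 1)
obs 6: x=0 → posterior Normal(-4/9, 8/9)
obs 7: x=-5 → posterior Normal(-9/10, 4/5)
obs 8: x=3/4 → posterior Normal(-3/4, 8/11)
obs 9: x=-4 → posterior Normal(-49/48, 2/3)
obs 10: x=-5/4 → posterior Normal(-27/26, 8/13)
obs 11: x=5 → posterior Normal(-17/28, 4/7)
obs 12: x=-4 → posterior Normal(-5/6, 8/15)
obs 13: x=-7/2 → posterior Normal(-1, 1/2)
obs 14: x=-1 → posterior Normal(-1, 8/17)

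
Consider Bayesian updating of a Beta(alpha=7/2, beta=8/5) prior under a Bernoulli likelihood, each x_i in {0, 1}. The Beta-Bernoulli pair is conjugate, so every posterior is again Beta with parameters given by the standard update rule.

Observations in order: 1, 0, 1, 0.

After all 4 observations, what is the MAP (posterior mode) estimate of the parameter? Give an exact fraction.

45/71

obs 1: x=1 → posterior Beta(9/2, 8/5)
obs 2: x=0 → posterior Beta(9/2, 13/5)
obs 3: x=1 → posterior Beta(11/2, 13/5)
obs 4: x=0 → posterior Beta(11/2, 18/5)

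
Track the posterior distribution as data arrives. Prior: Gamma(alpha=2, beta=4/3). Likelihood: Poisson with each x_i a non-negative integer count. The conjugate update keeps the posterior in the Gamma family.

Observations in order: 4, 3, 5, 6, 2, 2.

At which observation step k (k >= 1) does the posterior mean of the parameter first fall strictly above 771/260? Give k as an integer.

obs 1: x=4 → posterior Gamma(6, 7/3)
obs 2: x=3 → posterior Gamma(9, 10/3)
obs 3: x=5 → posterior Gamma(14, 13/3)
obs 4: x=6 → posterior Gamma(20, 16/3)
obs 5: x=2 → posterior Gamma(22, 19/3)
obs 6: x=2 → posterior Gamma(24, 22/3)

k = 3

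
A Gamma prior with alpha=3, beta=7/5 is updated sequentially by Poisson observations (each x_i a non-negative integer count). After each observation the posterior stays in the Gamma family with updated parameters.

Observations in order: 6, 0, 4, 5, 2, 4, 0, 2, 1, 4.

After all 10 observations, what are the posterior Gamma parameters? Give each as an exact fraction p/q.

alpha=31, beta=57/5

obs 1: x=6 → posterior Gamma(9, 12/5)
obs 2: x=0 → posterior Gamma(9, 17/5)
obs 3: x=4 → posterior Gamma(13, 22/5)
obs 4: x=5 → posterior Gamma(18, 27/5)
obs 5: x=2 → posterior Gamma(20, 32/5)
obs 6: x=4 → posterior Gamma(24, 37/5)
obs 7: x=0 → posterior Gamma(24, 42/5)
obs 8: x=2 → posterior Gamma(26, 47/5)
obs 9: x=1 → posterior Gamma(27, 52/5)
obs 10: x=4 → posterior Gamma(31, 57/5)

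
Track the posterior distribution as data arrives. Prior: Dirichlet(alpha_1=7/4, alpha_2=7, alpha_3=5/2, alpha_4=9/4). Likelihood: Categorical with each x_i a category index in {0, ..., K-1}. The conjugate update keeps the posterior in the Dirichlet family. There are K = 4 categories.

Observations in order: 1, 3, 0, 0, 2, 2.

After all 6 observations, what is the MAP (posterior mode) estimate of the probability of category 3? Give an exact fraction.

9/62

obs 1: x=1 → posterior Dirichlet(7/4, 8, 5/2, 9/4)
obs 2: x=3 → posterior Dirichlet(7/4, 8, 5/2, 13/4)
obs 3: x=0 → posterior Dirichlet(11/4, 8, 5/2, 13/4)
obs 4: x=0 → posterior Dirichlet(15/4, 8, 5/2, 13/4)
obs 5: x=2 → posterior Dirichlet(15/4, 8, 7/2, 13/4)
obs 6: x=2 → posterior Dirichlet(15/4, 8, 9/2, 13/4)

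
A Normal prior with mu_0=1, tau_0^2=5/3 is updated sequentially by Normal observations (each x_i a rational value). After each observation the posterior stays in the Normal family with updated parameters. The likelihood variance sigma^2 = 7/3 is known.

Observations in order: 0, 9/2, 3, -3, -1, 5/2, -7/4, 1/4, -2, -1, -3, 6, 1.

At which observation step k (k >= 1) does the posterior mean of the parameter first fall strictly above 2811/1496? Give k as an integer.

k = 3

obs 1: x=0 → posterior Normal(7/12, 35/36)
obs 2: x=9/2 → posterior Normal(59/34, 35/51)
obs 3: x=3 → posterior Normal(89/44, 35/66)
obs 4: x=-3 → posterior Normal(59/54, 35/81)
obs 5: x=-1 → posterior Normal(49/64, 35/96)
obs 6: x=5/2 → posterior Normal(1, 35/111)
obs 7: x=-7/4 → posterior Normal(113/168, 5/18)
obs 8: x=1/4 → posterior Normal(59/94, 35/141)
obs 9: x=-2 → posterior Normal(3/8, 35/156)
obs 10: x=-1 → posterior Normal(29/114, 35/171)
obs 11: x=-3 → posterior Normal(-1/124, 35/186)
obs 12: x=6 → posterior Normal(59/134, 35/201)
obs 13: x=1 → posterior Normal(23/48, 35/216)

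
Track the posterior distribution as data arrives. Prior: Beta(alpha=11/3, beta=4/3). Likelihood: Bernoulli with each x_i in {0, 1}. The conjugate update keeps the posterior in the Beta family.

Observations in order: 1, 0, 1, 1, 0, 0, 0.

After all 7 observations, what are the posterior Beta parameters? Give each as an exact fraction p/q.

alpha=20/3, beta=16/3

obs 1: x=1 → posterior Beta(14/3, 4/3)
obs 2: x=0 → posterior Beta(14/3, 7/3)
obs 3: x=1 → posterior Beta(17/3, 7/3)
obs 4: x=1 → posterior Beta(20/3, 7/3)
obs 5: x=0 → posterior Beta(20/3, 10/3)
obs 6: x=0 → posterior Beta(20/3, 13/3)
obs 7: x=0 → posterior Beta(20/3, 16/3)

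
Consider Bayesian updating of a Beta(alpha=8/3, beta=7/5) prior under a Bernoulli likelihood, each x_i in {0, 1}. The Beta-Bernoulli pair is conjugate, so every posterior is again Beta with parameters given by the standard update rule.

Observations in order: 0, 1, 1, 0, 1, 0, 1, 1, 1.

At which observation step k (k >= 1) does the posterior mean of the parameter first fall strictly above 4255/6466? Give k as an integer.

obs 1: x=0 → posterior Beta(8/3, 12/5)
obs 2: x=1 → posterior Beta(11/3, 12/5)
obs 3: x=1 → posterior Beta(14/3, 12/5)
obs 4: x=0 → posterior Beta(14/3, 17/5)
obs 5: x=1 → posterior Beta(17/3, 17/5)
obs 6: x=0 → posterior Beta(17/3, 22/5)
obs 7: x=1 → posterior Beta(20/3, 22/5)
obs 8: x=1 → posterior Beta(23/3, 22/5)
obs 9: x=1 → posterior Beta(26/3, 22/5)

k = 3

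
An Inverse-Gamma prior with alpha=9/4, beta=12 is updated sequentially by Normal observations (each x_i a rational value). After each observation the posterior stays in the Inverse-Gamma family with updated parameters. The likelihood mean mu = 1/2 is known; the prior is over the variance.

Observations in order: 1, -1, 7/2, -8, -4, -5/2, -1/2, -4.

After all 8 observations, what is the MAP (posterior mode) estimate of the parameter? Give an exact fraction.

633/58

obs 1: x=1 → posterior Inverse-Gamma(11/4, 97/8)
obs 2: x=-1 → posterior Inverse-Gamma(13/4, 53/4)
obs 3: x=7/2 → posterior Inverse-Gamma(15/4, 71/4)
obs 4: x=-8 → posterior Inverse-Gamma(17/4, 431/8)
obs 5: x=-4 → posterior Inverse-Gamma(19/4, 64)
obs 6: x=-5/2 → posterior Inverse-Gamma(21/4, 137/2)
obs 7: x=-1/2 → posterior Inverse-Gamma(23/4, 69)
obs 8: x=-4 → posterior Inverse-Gamma(25/4, 633/8)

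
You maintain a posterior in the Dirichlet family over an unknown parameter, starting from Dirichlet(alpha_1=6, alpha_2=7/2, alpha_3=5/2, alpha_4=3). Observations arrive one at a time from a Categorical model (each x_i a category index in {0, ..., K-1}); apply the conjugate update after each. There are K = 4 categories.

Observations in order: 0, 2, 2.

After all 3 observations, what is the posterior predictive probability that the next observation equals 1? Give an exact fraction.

7/36

obs 1: x=0 → posterior Dirichlet(7, 7/2, 5/2, 3)
obs 2: x=2 → posterior Dirichlet(7, 7/2, 7/2, 3)
obs 3: x=2 → posterior Dirichlet(7, 7/2, 9/2, 3)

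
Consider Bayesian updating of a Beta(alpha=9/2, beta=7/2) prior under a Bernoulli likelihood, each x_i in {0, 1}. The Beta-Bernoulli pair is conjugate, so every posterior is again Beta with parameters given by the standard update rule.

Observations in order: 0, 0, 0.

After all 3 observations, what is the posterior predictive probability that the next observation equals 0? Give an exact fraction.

obs 1: x=0 → posterior Beta(9/2, 9/2)
obs 2: x=0 → posterior Beta(9/2, 11/2)
obs 3: x=0 → posterior Beta(9/2, 13/2)

13/22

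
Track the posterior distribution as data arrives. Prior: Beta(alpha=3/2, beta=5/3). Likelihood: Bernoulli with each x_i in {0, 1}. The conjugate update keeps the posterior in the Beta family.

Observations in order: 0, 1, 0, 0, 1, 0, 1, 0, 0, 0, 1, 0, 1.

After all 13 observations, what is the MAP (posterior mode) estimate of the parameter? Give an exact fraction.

obs 1: x=0 → posterior Beta(3/2, 8/3)
obs 2: x=1 → posterior Beta(5/2, 8/3)
obs 3: x=0 → posterior Beta(5/2, 11/3)
obs 4: x=0 → posterior Beta(5/2, 14/3)
obs 5: x=1 → posterior Beta(7/2, 14/3)
obs 6: x=0 → posterior Beta(7/2, 17/3)
obs 7: x=1 → posterior Beta(9/2, 17/3)
obs 8: x=0 → posterior Beta(9/2, 20/3)
obs 9: x=0 → posterior Beta(9/2, 23/3)
obs 10: x=0 → posterior Beta(9/2, 26/3)
obs 11: x=1 → posterior Beta(11/2, 26/3)
obs 12: x=0 → posterior Beta(11/2, 29/3)
obs 13: x=1 → posterior Beta(13/2, 29/3)

33/85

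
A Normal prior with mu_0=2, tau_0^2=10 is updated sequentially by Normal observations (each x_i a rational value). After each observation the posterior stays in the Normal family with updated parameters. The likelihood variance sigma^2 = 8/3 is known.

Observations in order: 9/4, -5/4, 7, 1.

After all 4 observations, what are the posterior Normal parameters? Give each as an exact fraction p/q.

mu_0=143/64, tau_0^2=5/8

obs 1: x=9/4 → posterior Normal(167/76, 40/19)
obs 2: x=-5/4 → posterior Normal(23/34, 20/17)
obs 3: x=7 → posterior Normal(128/49, 40/49)
obs 4: x=1 → posterior Normal(143/64, 5/8)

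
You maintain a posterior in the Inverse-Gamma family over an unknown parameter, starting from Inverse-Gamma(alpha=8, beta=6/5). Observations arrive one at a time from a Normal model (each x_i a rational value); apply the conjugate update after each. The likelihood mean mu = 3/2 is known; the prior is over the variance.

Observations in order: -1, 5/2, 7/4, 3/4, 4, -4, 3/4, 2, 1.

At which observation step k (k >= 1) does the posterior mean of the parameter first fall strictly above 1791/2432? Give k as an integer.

k = 5

obs 1: x=-1 → posterior Inverse-Gamma(17/2, 173/40)
obs 2: x=5/2 → posterior Inverse-Gamma(9, 193/40)
obs 3: x=7/4 → posterior Inverse-Gamma(19/2, 777/160)
obs 4: x=3/4 → posterior Inverse-Gamma(10, 411/80)
obs 5: x=4 → posterior Inverse-Gamma(21/2, 661/80)
obs 6: x=-4 → posterior Inverse-Gamma(11, 1871/80)
obs 7: x=3/4 → posterior Inverse-Gamma(23/2, 3787/160)
obs 8: x=2 → posterior Inverse-Gamma(12, 3807/160)
obs 9: x=1 → posterior Inverse-Gamma(25/2, 3827/160)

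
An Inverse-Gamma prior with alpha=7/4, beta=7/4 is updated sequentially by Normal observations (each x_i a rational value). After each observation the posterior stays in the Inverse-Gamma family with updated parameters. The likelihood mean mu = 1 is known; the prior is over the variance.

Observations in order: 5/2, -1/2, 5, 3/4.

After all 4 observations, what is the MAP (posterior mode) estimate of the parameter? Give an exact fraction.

obs 1: x=5/2 → posterior Inverse-Gamma(9/4, 23/8)
obs 2: x=-1/2 → posterior Inverse-Gamma(11/4, 4)
obs 3: x=5 → posterior Inverse-Gamma(13/4, 12)
obs 4: x=3/4 → posterior Inverse-Gamma(15/4, 385/32)

385/152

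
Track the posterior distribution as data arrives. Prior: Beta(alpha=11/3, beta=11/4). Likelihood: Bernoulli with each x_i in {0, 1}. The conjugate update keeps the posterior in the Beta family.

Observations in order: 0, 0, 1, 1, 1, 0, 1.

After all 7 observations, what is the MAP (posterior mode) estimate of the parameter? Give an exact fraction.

80/137

obs 1: x=0 → posterior Beta(11/3, 15/4)
obs 2: x=0 → posterior Beta(11/3, 19/4)
obs 3: x=1 → posterior Beta(14/3, 19/4)
obs 4: x=1 → posterior Beta(17/3, 19/4)
obs 5: x=1 → posterior Beta(20/3, 19/4)
obs 6: x=0 → posterior Beta(20/3, 23/4)
obs 7: x=1 → posterior Beta(23/3, 23/4)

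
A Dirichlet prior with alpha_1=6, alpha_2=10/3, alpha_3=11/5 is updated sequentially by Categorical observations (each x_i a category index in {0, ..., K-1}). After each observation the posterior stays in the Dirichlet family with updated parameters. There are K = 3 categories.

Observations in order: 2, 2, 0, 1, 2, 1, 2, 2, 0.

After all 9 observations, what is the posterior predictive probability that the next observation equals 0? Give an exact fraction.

obs 1: x=2 → posterior Dirichlet(6, 10/3, 16/5)
obs 2: x=2 → posterior Dirichlet(6, 10/3, 21/5)
obs 3: x=0 → posterior Dirichlet(7, 10/3, 21/5)
obs 4: x=1 → posterior Dirichlet(7, 13/3, 21/5)
obs 5: x=2 → posterior Dirichlet(7, 13/3, 26/5)
obs 6: x=1 → posterior Dirichlet(7, 16/3, 26/5)
obs 7: x=2 → posterior Dirichlet(7, 16/3, 31/5)
obs 8: x=2 → posterior Dirichlet(7, 16/3, 36/5)
obs 9: x=0 → posterior Dirichlet(8, 16/3, 36/5)

30/77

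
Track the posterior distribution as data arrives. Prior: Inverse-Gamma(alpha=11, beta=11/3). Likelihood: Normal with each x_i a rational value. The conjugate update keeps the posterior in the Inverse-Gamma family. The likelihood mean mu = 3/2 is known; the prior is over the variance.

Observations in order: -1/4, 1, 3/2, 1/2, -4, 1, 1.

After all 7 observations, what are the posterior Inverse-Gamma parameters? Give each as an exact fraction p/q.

alpha=29/2, beta=2035/96

obs 1: x=-1/4 → posterior Inverse-Gamma(23/2, 499/96)
obs 2: x=1 → posterior Inverse-Gamma(12, 511/96)
obs 3: x=3/2 → posterior Inverse-Gamma(25/2, 511/96)
obs 4: x=1/2 → posterior Inverse-Gamma(13, 559/96)
obs 5: x=-4 → posterior Inverse-Gamma(27/2, 2011/96)
obs 6: x=1 → posterior Inverse-Gamma(14, 2023/96)
obs 7: x=1 → posterior Inverse-Gamma(29/2, 2035/96)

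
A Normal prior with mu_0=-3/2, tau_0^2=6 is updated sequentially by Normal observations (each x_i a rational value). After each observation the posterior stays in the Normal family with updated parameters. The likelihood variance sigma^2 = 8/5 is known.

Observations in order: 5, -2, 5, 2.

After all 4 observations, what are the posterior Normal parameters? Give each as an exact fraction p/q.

obs 1: x=5 → posterior Normal(69/19, 24/19)
obs 2: x=-2 → posterior Normal(39/34, 12/17)
obs 3: x=5 → posterior Normal(114/49, 24/49)
obs 4: x=2 → posterior Normal(9/4, 3/8)

mu_0=9/4, tau_0^2=3/8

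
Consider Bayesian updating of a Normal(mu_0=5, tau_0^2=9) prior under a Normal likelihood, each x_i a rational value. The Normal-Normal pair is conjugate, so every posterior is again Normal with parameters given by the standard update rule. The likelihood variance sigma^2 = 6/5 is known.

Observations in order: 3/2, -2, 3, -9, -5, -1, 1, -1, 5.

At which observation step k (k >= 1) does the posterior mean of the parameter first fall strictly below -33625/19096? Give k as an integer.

k = 5

obs 1: x=3/2 → posterior Normal(65/34, 18/17)
obs 2: x=-2 → posterior Normal(5/64, 9/16)
obs 3: x=3 → posterior Normal(95/94, 18/47)
obs 4: x=-9 → posterior Normal(-175/124, 9/31)
obs 5: x=-5 → posterior Normal(-325/154, 18/77)
obs 6: x=-1 → posterior Normal(-355/184, 9/46)
obs 7: x=1 → posterior Normal(-325/214, 18/107)
obs 8: x=-1 → posterior Normal(-355/244, 9/61)
obs 9: x=5 → posterior Normal(-205/274, 18/137)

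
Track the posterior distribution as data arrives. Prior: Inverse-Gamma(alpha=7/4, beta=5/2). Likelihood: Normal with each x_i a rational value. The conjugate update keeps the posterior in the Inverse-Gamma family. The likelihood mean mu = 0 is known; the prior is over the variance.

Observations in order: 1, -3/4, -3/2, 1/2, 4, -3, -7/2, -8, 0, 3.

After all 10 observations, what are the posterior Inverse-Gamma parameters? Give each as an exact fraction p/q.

obs 1: x=1 → posterior Inverse-Gamma(9/4, 3)
obs 2: x=-3/4 → posterior Inverse-Gamma(11/4, 105/32)
obs 3: x=-3/2 → posterior Inverse-Gamma(13/4, 141/32)
obs 4: x=1/2 → posterior Inverse-Gamma(15/4, 145/32)
obs 5: x=4 → posterior Inverse-Gamma(17/4, 401/32)
obs 6: x=-3 → posterior Inverse-Gamma(19/4, 545/32)
obs 7: x=-7/2 → posterior Inverse-Gamma(21/4, 741/32)
obs 8: x=-8 → posterior Inverse-Gamma(23/4, 1765/32)
obs 9: x=0 → posterior Inverse-Gamma(25/4, 1765/32)
obs 10: x=3 → posterior Inverse-Gamma(27/4, 1909/32)

alpha=27/4, beta=1909/32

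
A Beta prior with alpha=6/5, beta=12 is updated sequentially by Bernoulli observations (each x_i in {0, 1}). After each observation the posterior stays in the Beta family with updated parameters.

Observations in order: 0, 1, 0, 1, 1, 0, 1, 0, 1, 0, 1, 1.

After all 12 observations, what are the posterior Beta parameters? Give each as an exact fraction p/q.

alpha=41/5, beta=17

obs 1: x=0 → posterior Beta(6/5, 13)
obs 2: x=1 → posterior Beta(11/5, 13)
obs 3: x=0 → posterior Beta(11/5, 14)
obs 4: x=1 → posterior Beta(16/5, 14)
obs 5: x=1 → posterior Beta(21/5, 14)
obs 6: x=0 → posterior Beta(21/5, 15)
obs 7: x=1 → posterior Beta(26/5, 15)
obs 8: x=0 → posterior Beta(26/5, 16)
obs 9: x=1 → posterior Beta(31/5, 16)
obs 10: x=0 → posterior Beta(31/5, 17)
obs 11: x=1 → posterior Beta(36/5, 17)
obs 12: x=1 → posterior Beta(41/5, 17)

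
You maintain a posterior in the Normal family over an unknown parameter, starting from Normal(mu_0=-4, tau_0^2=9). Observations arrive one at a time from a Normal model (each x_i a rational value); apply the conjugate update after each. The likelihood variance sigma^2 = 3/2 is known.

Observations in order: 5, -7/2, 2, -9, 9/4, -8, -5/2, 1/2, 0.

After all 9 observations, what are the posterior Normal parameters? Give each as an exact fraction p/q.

mu_0=-167/110, tau_0^2=9/55

obs 1: x=5 → posterior Normal(26/7, 9/7)
obs 2: x=-7/2 → posterior Normal(5/13, 9/13)
obs 3: x=2 → posterior Normal(17/19, 9/19)
obs 4: x=-9 → posterior Normal(-37/25, 9/25)
obs 5: x=9/4 → posterior Normal(-47/62, 9/31)
obs 6: x=-8 → posterior Normal(-143/74, 9/37)
obs 7: x=-5/2 → posterior Normal(-173/86, 9/43)
obs 8: x=1/2 → posterior Normal(-167/98, 9/49)
obs 9: x=0 → posterior Normal(-167/110, 9/55)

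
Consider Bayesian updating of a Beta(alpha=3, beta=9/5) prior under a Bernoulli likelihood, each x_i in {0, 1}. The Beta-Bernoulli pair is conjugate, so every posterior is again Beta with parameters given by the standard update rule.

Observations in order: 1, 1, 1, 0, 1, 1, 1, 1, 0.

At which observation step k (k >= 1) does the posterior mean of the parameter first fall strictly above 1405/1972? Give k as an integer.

k = 2

obs 1: x=1 → posterior Beta(4, 9/5)
obs 2: x=1 → posterior Beta(5, 9/5)
obs 3: x=1 → posterior Beta(6, 9/5)
obs 4: x=0 → posterior Beta(6, 14/5)
obs 5: x=1 → posterior Beta(7, 14/5)
obs 6: x=1 → posterior Beta(8, 14/5)
obs 7: x=1 → posterior Beta(9, 14/5)
obs 8: x=1 → posterior Beta(10, 14/5)
obs 9: x=0 → posterior Beta(10, 19/5)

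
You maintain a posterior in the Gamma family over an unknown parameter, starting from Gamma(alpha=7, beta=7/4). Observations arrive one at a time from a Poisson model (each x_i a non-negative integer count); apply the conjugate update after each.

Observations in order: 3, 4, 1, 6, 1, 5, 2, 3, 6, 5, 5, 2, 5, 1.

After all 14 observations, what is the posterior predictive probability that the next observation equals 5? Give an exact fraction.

obs 1: x=3 → posterior Gamma(10, 11/4)
obs 2: x=4 → posterior Gamma(14, 15/4)
obs 3: x=1 → posterior Gamma(15, 19/4)
obs 4: x=6 → posterior Gamma(21, 23/4)
obs 5: x=1 → posterior Gamma(22, 27/4)
obs 6: x=5 → posterior Gamma(27, 31/4)
obs 7: x=2 → posterior Gamma(29, 35/4)
obs 8: x=3 → posterior Gamma(32, 39/4)
obs 9: x=6 → posterior Gamma(38, 43/4)
obs 10: x=5 → posterior Gamma(43, 47/4)
obs 11: x=5 → posterior Gamma(48, 51/4)
obs 12: x=2 → posterior Gamma(50, 55/4)
obs 13: x=5 → posterior Gamma(55, 59/4)
obs 14: x=1 → posterior Gamma(56, 63/4)

324103423318735669566801326916696120907522406098079073321692697476164944730988150867556950057227649635690487808/2457892954872624931972535315028355090789600880704628819274921868118678221978276450049415236187397189459198659667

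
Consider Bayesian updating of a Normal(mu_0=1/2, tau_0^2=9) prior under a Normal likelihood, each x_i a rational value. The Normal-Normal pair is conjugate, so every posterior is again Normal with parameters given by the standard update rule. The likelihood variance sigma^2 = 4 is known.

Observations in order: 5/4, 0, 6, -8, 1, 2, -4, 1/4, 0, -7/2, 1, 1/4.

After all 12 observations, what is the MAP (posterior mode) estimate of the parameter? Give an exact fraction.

obs 1: x=5/4 → posterior Normal(53/52, 36/13)
obs 2: x=0 → posterior Normal(53/88, 18/11)
obs 3: x=6 → posterior Normal(269/124, 36/31)
obs 4: x=-8 → posterior Normal(-19/160, 9/10)
obs 5: x=1 → posterior Normal(17/196, 36/49)
obs 6: x=2 → posterior Normal(89/232, 18/29)
obs 7: x=-4 → posterior Normal(-55/268, 36/67)
obs 8: x=1/4 → posterior Normal(-23/152, 9/19)
obs 9: x=0 → posterior Normal(-23/170, 36/85)
obs 10: x=-7/2 → posterior Normal(-43/94, 18/47)
obs 11: x=1 → posterior Normal(-34/103, 36/103)
obs 12: x=1/4 → posterior Normal(-127/448, 9/28)

-127/448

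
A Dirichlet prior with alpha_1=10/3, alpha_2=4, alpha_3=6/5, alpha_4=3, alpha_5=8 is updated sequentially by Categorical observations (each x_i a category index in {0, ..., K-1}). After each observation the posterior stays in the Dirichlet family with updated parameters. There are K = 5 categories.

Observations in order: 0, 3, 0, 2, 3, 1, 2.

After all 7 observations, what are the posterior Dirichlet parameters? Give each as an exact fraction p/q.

obs 1: x=0 → posterior Dirichlet(13/3, 4, 6/5, 3, 8)
obs 2: x=3 → posterior Dirichlet(13/3, 4, 6/5, 4, 8)
obs 3: x=0 → posterior Dirichlet(16/3, 4, 6/5, 4, 8)
obs 4: x=2 → posterior Dirichlet(16/3, 4, 11/5, 4, 8)
obs 5: x=3 → posterior Dirichlet(16/3, 4, 11/5, 5, 8)
obs 6: x=1 → posterior Dirichlet(16/3, 5, 11/5, 5, 8)
obs 7: x=2 → posterior Dirichlet(16/3, 5, 16/5, 5, 8)

alpha_1=16/3, alpha_2=5, alpha_3=16/5, alpha_4=5, alpha_5=8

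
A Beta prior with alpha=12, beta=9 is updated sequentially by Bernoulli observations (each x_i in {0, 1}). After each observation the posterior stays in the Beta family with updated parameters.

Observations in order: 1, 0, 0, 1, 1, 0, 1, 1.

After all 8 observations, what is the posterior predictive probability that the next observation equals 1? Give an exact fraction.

obs 1: x=1 → posterior Beta(13, 9)
obs 2: x=0 → posterior Beta(13, 10)
obs 3: x=0 → posterior Beta(13, 11)
obs 4: x=1 → posterior Beta(14, 11)
obs 5: x=1 → posterior Beta(15, 11)
obs 6: x=0 → posterior Beta(15, 12)
obs 7: x=1 → posterior Beta(16, 12)
obs 8: x=1 → posterior Beta(17, 12)

17/29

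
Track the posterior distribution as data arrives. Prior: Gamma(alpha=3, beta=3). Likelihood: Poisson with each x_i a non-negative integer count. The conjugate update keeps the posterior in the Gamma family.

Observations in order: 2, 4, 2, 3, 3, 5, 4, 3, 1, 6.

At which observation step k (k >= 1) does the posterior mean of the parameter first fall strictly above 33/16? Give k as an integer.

k = 5

obs 1: x=2 → posterior Gamma(5, 4)
obs 2: x=4 → posterior Gamma(9, 5)
obs 3: x=2 → posterior Gamma(11, 6)
obs 4: x=3 → posterior Gamma(14, 7)
obs 5: x=3 → posterior Gamma(17, 8)
obs 6: x=5 → posterior Gamma(22, 9)
obs 7: x=4 → posterior Gamma(26, 10)
obs 8: x=3 → posterior Gamma(29, 11)
obs 9: x=1 → posterior Gamma(30, 12)
obs 10: x=6 → posterior Gamma(36, 13)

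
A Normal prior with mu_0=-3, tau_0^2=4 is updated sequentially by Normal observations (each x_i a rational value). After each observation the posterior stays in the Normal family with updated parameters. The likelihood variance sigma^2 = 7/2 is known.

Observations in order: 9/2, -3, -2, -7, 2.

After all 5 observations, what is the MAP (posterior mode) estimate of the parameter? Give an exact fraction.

-65/47

obs 1: x=9/2 → posterior Normal(1, 28/15)
obs 2: x=-3 → posterior Normal(-9/23, 28/23)
obs 3: x=-2 → posterior Normal(-25/31, 28/31)
obs 4: x=-7 → posterior Normal(-27/13, 28/39)
obs 5: x=2 → posterior Normal(-65/47, 28/47)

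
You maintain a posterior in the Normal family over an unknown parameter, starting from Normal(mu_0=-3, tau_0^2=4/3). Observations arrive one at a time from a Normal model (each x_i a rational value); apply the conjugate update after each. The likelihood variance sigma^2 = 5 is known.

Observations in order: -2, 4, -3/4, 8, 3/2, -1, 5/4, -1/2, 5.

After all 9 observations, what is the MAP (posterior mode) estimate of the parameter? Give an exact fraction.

1/3

obs 1: x=-2 → posterior Normal(-53/19, 20/19)
obs 2: x=4 → posterior Normal(-37/23, 20/23)
obs 3: x=-3/4 → posterior Normal(-40/27, 20/27)
obs 4: x=8 → posterior Normal(-8/31, 20/31)
obs 5: x=3/2 → posterior Normal(-2/35, 4/7)
obs 6: x=-1 → posterior Normal(-2/13, 20/39)
obs 7: x=5/4 → posterior Normal(-1/43, 20/43)
obs 8: x=-1/2 → posterior Normal(-3/47, 20/47)
obs 9: x=5 → posterior Normal(1/3, 20/51)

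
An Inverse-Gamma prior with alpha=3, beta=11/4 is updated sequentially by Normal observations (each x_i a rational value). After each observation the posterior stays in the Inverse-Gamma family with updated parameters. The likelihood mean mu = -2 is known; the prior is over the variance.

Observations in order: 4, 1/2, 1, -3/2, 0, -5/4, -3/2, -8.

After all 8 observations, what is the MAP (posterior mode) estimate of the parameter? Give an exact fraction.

obs 1: x=4 → posterior Inverse-Gamma(7/2, 83/4)
obs 2: x=1/2 → posterior Inverse-Gamma(4, 191/8)
obs 3: x=1 → posterior Inverse-Gamma(9/2, 227/8)
obs 4: x=-3/2 → posterior Inverse-Gamma(5, 57/2)
obs 5: x=0 → posterior Inverse-Gamma(11/2, 61/2)
obs 6: x=-5/4 → posterior Inverse-Gamma(6, 985/32)
obs 7: x=-3/2 → posterior Inverse-Gamma(13/2, 989/32)
obs 8: x=-8 → posterior Inverse-Gamma(7, 1565/32)

1565/256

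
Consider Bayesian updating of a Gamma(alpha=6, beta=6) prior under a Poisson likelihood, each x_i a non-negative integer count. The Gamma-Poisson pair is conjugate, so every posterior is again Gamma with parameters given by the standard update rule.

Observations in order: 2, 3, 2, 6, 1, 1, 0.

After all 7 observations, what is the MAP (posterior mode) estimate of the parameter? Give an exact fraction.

obs 1: x=2 → posterior Gamma(8, 7)
obs 2: x=3 → posterior Gamma(11, 8)
obs 3: x=2 → posterior Gamma(13, 9)
obs 4: x=6 → posterior Gamma(19, 10)
obs 5: x=1 → posterior Gamma(20, 11)
obs 6: x=1 → posterior Gamma(21, 12)
obs 7: x=0 → posterior Gamma(21, 13)

20/13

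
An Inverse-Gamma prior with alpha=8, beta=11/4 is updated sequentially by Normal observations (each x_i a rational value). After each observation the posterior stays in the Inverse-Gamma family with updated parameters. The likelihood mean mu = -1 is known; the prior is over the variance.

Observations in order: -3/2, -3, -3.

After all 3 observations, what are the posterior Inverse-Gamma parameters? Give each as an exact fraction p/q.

obs 1: x=-3/2 → posterior Inverse-Gamma(17/2, 23/8)
obs 2: x=-3 → posterior Inverse-Gamma(9, 39/8)
obs 3: x=-3 → posterior Inverse-Gamma(19/2, 55/8)

alpha=19/2, beta=55/8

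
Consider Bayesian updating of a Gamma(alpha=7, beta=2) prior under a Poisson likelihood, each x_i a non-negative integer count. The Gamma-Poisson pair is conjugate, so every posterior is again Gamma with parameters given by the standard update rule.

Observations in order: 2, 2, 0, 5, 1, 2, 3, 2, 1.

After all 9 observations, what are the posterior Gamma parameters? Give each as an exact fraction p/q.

alpha=25, beta=11

obs 1: x=2 → posterior Gamma(9, 3)
obs 2: x=2 → posterior Gamma(11, 4)
obs 3: x=0 → posterior Gamma(11, 5)
obs 4: x=5 → posterior Gamma(16, 6)
obs 5: x=1 → posterior Gamma(17, 7)
obs 6: x=2 → posterior Gamma(19, 8)
obs 7: x=3 → posterior Gamma(22, 9)
obs 8: x=2 → posterior Gamma(24, 10)
obs 9: x=1 → posterior Gamma(25, 11)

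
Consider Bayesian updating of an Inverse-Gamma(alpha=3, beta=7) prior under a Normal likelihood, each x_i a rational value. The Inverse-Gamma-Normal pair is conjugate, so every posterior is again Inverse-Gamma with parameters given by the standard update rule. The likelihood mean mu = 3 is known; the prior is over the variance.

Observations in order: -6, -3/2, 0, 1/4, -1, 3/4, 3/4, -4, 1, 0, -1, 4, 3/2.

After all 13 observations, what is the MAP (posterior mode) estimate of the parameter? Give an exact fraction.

obs 1: x=-6 → posterior Inverse-Gamma(7/2, 95/2)
obs 2: x=-3/2 → posterior Inverse-Gamma(4, 461/8)
obs 3: x=0 → posterior Inverse-Gamma(9/2, 497/8)
obs 4: x=1/4 → posterior Inverse-Gamma(5, 2109/32)
obs 5: x=-1 → posterior Inverse-Gamma(11/2, 2365/32)
obs 6: x=3/4 → posterior Inverse-Gamma(6, 1223/16)
obs 7: x=3/4 → posterior Inverse-Gamma(13/2, 2527/32)
obs 8: x=-4 → posterior Inverse-Gamma(7, 3311/32)
obs 9: x=1 → posterior Inverse-Gamma(15/2, 3375/32)
obs 10: x=0 → posterior Inverse-Gamma(8, 3519/32)
obs 11: x=-1 → posterior Inverse-Gamma(17/2, 3775/32)
obs 12: x=4 → posterior Inverse-Gamma(9, 3791/32)
obs 13: x=3/2 → posterior Inverse-Gamma(19/2, 3827/32)

3827/336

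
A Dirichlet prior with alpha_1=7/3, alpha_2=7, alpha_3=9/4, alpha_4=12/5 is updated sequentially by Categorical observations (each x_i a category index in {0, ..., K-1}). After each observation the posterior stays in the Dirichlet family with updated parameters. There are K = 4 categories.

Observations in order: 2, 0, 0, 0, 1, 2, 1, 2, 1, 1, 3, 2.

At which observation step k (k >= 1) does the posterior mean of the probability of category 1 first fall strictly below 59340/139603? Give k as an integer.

k = 3

obs 1: x=2 → posterior Dirichlet(7/3, 7, 13/4, 12/5)
obs 2: x=0 → posterior Dirichlet(10/3, 7, 13/4, 12/5)
obs 3: x=0 → posterior Dirichlet(13/3, 7, 13/4, 12/5)
obs 4: x=0 → posterior Dirichlet(16/3, 7, 13/4, 12/5)
obs 5: x=1 → posterior Dirichlet(16/3, 8, 13/4, 12/5)
obs 6: x=2 → posterior Dirichlet(16/3, 8, 17/4, 12/5)
obs 7: x=1 → posterior Dirichlet(16/3, 9, 17/4, 12/5)
obs 8: x=2 → posterior Dirichlet(16/3, 9, 21/4, 12/5)
obs 9: x=1 → posterior Dirichlet(16/3, 10, 21/4, 12/5)
obs 10: x=1 → posterior Dirichlet(16/3, 11, 21/4, 12/5)
obs 11: x=3 → posterior Dirichlet(16/3, 11, 21/4, 17/5)
obs 12: x=2 → posterior Dirichlet(16/3, 11, 25/4, 17/5)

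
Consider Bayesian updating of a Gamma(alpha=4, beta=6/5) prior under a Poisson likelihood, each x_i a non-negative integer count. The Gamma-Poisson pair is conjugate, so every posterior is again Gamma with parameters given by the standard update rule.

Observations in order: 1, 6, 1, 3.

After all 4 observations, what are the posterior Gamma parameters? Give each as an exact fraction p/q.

alpha=15, beta=26/5

obs 1: x=1 → posterior Gamma(5, 11/5)
obs 2: x=6 → posterior Gamma(11, 16/5)
obs 3: x=1 → posterior Gamma(12, 21/5)
obs 4: x=3 → posterior Gamma(15, 26/5)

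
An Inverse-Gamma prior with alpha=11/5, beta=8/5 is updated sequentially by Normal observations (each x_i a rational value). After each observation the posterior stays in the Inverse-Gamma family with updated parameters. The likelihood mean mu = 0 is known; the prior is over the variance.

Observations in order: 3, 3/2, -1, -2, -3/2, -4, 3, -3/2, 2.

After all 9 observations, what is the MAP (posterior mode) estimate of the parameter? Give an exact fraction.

1059/308

obs 1: x=3 → posterior Inverse-Gamma(27/10, 61/10)
obs 2: x=3/2 → posterior Inverse-Gamma(16/5, 289/40)
obs 3: x=-1 → posterior Inverse-Gamma(37/10, 309/40)
obs 4: x=-2 → posterior Inverse-Gamma(21/5, 389/40)
obs 5: x=-3/2 → posterior Inverse-Gamma(47/10, 217/20)
obs 6: x=-4 → posterior Inverse-Gamma(26/5, 377/20)
obs 7: x=3 → posterior Inverse-Gamma(57/10, 467/20)
obs 8: x=-3/2 → posterior Inverse-Gamma(31/5, 979/40)
obs 9: x=2 → posterior Inverse-Gamma(67/10, 1059/40)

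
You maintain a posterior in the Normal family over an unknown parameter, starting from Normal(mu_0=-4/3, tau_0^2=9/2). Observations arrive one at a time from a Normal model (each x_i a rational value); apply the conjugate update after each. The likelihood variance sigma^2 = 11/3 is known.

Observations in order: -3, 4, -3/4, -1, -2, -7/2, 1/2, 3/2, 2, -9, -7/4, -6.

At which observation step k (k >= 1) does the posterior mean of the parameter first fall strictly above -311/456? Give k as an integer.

k = 2

obs 1: x=-3 → posterior Normal(-331/147, 99/49)
obs 2: x=4 → posterior Normal(-7/228, 99/76)
obs 3: x=-3/4 → posterior Normal(-271/1236, 99/103)
obs 4: x=-1 → posterior Normal(-119/312, 99/130)
obs 5: x=-2 → posterior Normal(-1243/1884, 99/157)
obs 6: x=-7/2 → posterior Normal(-2377/2208, 99/184)
obs 7: x=1/2 → posterior Normal(-2215/2532, 99/211)
obs 8: x=3/2 → posterior Normal(-247/408, 99/238)
obs 9: x=2 → posterior Normal(-1081/3180, 99/265)
obs 10: x=-9 → posterior Normal(-3997/3504, 99/292)
obs 11: x=-7/4 → posterior Normal(-1141/957, 9/29)
obs 12: x=-6 → posterior Normal(-1627/1038, 99/346)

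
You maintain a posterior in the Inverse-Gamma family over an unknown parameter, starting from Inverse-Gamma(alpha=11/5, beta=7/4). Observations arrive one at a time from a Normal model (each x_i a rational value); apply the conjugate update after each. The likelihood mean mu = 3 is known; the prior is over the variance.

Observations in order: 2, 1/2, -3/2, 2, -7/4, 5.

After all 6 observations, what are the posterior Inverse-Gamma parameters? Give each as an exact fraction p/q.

alpha=26/5, beta=937/32

obs 1: x=2 → posterior Inverse-Gamma(27/10, 9/4)
obs 2: x=1/2 → posterior Inverse-Gamma(16/5, 43/8)
obs 3: x=-3/2 → posterior Inverse-Gamma(37/10, 31/2)
obs 4: x=2 → posterior Inverse-Gamma(21/5, 16)
obs 5: x=-7/4 → posterior Inverse-Gamma(47/10, 873/32)
obs 6: x=5 → posterior Inverse-Gamma(26/5, 937/32)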